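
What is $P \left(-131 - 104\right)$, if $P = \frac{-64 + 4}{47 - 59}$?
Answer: $-1175$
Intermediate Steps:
$P = 5$ ($P = - \frac{60}{-12} = \left(-60\right) \left(- \frac{1}{12}\right) = 5$)
$P \left(-131 - 104\right) = 5 \left(-131 - 104\right) = 5 \left(-235\right) = -1175$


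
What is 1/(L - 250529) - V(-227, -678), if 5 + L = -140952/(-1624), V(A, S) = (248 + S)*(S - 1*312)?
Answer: -3091845903329/7262969 ≈ -4.2570e+5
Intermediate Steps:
V(A, S) = (-312 + S)*(248 + S) (V(A, S) = (248 + S)*(S - 312) = (248 + S)*(-312 + S) = (-312 + S)*(248 + S))
L = 2372/29 (L = -5 - 140952/(-1624) = -5 - 140952*(-1/1624) = -5 + 2517/29 = 2372/29 ≈ 81.793)
1/(L - 250529) - V(-227, -678) = 1/(2372/29 - 250529) - (-77376 + (-678)² - 64*(-678)) = 1/(-7262969/29) - (-77376 + 459684 + 43392) = -29/7262969 - 1*425700 = -29/7262969 - 425700 = -3091845903329/7262969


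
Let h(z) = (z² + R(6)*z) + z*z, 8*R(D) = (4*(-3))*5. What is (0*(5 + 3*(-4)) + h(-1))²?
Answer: 361/4 ≈ 90.250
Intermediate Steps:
R(D) = -15/2 (R(D) = ((4*(-3))*5)/8 = (-12*5)/8 = (⅛)*(-60) = -15/2)
h(z) = 2*z² - 15*z/2 (h(z) = (z² - 15*z/2) + z*z = (z² - 15*z/2) + z² = 2*z² - 15*z/2)
(0*(5 + 3*(-4)) + h(-1))² = (0*(5 + 3*(-4)) + (½)*(-1)*(-15 + 4*(-1)))² = (0*(5 - 12) + (½)*(-1)*(-15 - 4))² = (0*(-7) + (½)*(-1)*(-19))² = (0 + 19/2)² = (19/2)² = 361/4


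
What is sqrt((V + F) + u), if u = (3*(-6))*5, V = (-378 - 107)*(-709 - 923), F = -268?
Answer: sqrt(791162) ≈ 889.47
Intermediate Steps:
V = 791520 (V = -485*(-1632) = 791520)
u = -90 (u = -18*5 = -90)
sqrt((V + F) + u) = sqrt((791520 - 268) - 90) = sqrt(791252 - 90) = sqrt(791162)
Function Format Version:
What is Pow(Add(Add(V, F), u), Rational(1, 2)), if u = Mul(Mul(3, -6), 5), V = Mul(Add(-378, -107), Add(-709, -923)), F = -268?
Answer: Pow(791162, Rational(1, 2)) ≈ 889.47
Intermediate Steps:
V = 791520 (V = Mul(-485, -1632) = 791520)
u = -90 (u = Mul(-18, 5) = -90)
Pow(Add(Add(V, F), u), Rational(1, 2)) = Pow(Add(Add(791520, -268), -90), Rational(1, 2)) = Pow(Add(791252, -90), Rational(1, 2)) = Pow(791162, Rational(1, 2))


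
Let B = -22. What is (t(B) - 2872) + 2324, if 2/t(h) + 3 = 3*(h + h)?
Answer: -73982/135 ≈ -548.01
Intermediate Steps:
t(h) = 2/(-3 + 6*h) (t(h) = 2/(-3 + 3*(h + h)) = 2/(-3 + 3*(2*h)) = 2/(-3 + 6*h))
(t(B) - 2872) + 2324 = (2/(3*(-1 + 2*(-22))) - 2872) + 2324 = (2/(3*(-1 - 44)) - 2872) + 2324 = ((⅔)/(-45) - 2872) + 2324 = ((⅔)*(-1/45) - 2872) + 2324 = (-2/135 - 2872) + 2324 = -387722/135 + 2324 = -73982/135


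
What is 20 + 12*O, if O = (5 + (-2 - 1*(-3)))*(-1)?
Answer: -52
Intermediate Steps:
O = -6 (O = (5 + (-2 + 3))*(-1) = (5 + 1)*(-1) = 6*(-1) = -6)
20 + 12*O = 20 + 12*(-6) = 20 - 72 = -52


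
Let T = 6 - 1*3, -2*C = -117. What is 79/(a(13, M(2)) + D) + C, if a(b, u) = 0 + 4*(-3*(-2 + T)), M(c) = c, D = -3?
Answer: 1597/30 ≈ 53.233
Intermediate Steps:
C = 117/2 (C = -1/2*(-117) = 117/2 ≈ 58.500)
T = 3 (T = 6 - 3 = 3)
a(b, u) = -12 (a(b, u) = 0 + 4*(-3*(-2 + 3)) = 0 + 4*(-3*1) = 0 + 4*(-3) = 0 - 12 = -12)
79/(a(13, M(2)) + D) + C = 79/(-12 - 3) + 117/2 = 79/(-15) + 117/2 = -1/15*79 + 117/2 = -79/15 + 117/2 = 1597/30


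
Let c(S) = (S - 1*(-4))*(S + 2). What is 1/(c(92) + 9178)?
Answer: 1/18202 ≈ 5.4939e-5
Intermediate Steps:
c(S) = (2 + S)*(4 + S) (c(S) = (S + 4)*(2 + S) = (4 + S)*(2 + S) = (2 + S)*(4 + S))
1/(c(92) + 9178) = 1/((8 + 92² + 6*92) + 9178) = 1/((8 + 8464 + 552) + 9178) = 1/(9024 + 9178) = 1/18202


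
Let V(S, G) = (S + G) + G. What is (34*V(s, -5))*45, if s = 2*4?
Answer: -3060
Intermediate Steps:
s = 8
V(S, G) = S + 2*G (V(S, G) = (G + S) + G = S + 2*G)
(34*V(s, -5))*45 = (34*(8 + 2*(-5)))*45 = (34*(8 - 10))*45 = (34*(-2))*45 = -68*45 = -3060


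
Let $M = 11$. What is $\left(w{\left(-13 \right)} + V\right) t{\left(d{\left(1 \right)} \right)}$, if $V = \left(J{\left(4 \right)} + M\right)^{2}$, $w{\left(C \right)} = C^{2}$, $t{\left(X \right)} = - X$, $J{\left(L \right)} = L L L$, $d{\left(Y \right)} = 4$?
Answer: $-23176$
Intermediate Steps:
$J{\left(L \right)} = L^{3}$ ($J{\left(L \right)} = L^{2} L = L^{3}$)
$V = 5625$ ($V = \left(4^{3} + 11\right)^{2} = \left(64 + 11\right)^{2} = 75^{2} = 5625$)
$\left(w{\left(-13 \right)} + V\right) t{\left(d{\left(1 \right)} \right)} = \left(\left(-13\right)^{2} + 5625\right) \left(\left(-1\right) 4\right) = \left(169 + 5625\right) \left(-4\right) = 5794 \left(-4\right) = -23176$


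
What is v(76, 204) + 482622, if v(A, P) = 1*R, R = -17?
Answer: 482605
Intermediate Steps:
v(A, P) = -17 (v(A, P) = 1*(-17) = -17)
v(76, 204) + 482622 = -17 + 482622 = 482605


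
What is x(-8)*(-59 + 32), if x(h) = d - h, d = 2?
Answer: -270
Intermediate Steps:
x(h) = 2 - h
x(-8)*(-59 + 32) = (2 - 1*(-8))*(-59 + 32) = (2 + 8)*(-27) = 10*(-27) = -270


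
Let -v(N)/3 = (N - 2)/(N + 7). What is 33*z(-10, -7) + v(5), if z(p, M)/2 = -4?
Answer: -1059/4 ≈ -264.75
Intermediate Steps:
z(p, M) = -8 (z(p, M) = 2*(-4) = -8)
v(N) = -3*(-2 + N)/(7 + N) (v(N) = -3*(N - 2)/(N + 7) = -3*(-2 + N)/(7 + N))
33*z(-10, -7) + v(5) = 33*(-8) + 3*(2 - 1*5)/(7 + 5) = -264 + 3*(2 - 5)/12 = -264 + 3*(1/12)*(-3) = -264 - 3/4 = -1059/4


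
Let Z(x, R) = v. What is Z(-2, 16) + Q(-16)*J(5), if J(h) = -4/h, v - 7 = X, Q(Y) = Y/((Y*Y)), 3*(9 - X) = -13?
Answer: 1223/60 ≈ 20.383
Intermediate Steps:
X = 40/3 (X = 9 - ⅓*(-13) = 9 + 13/3 = 40/3 ≈ 13.333)
Q(Y) = 1/Y (Q(Y) = Y/(Y²) = Y/Y² = 1/Y)
v = 61/3 (v = 7 + 40/3 = 61/3 ≈ 20.333)
Z(x, R) = 61/3
Z(-2, 16) + Q(-16)*J(5) = 61/3 + (-4/5)/(-16) = 61/3 - (-1)/(4*5) = 61/3 - 1/16*(-⅘) = 61/3 + 1/20 = 1223/60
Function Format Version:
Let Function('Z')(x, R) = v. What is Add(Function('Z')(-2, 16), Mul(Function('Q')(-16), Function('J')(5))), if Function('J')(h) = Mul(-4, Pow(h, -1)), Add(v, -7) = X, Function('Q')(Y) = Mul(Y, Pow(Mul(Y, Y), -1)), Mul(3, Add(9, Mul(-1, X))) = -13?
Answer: Rational(1223, 60) ≈ 20.383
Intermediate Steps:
X = Rational(40, 3) (X = Add(9, Mul(Rational(-1, 3), -13)) = Add(9, Rational(13, 3)) = Rational(40, 3) ≈ 13.333)
Function('Q')(Y) = Pow(Y, -1) (Function('Q')(Y) = Mul(Y, Pow(Pow(Y, 2), -1)) = Mul(Y, Pow(Y, -2)) = Pow(Y, -1))
v = Rational(61, 3) (v = Add(7, Rational(40, 3)) = Rational(61, 3) ≈ 20.333)
Function('Z')(x, R) = Rational(61, 3)
Add(Function('Z')(-2, 16), Mul(Function('Q')(-16), Function('J')(5))) = Add(Rational(61, 3), Mul(Pow(-16, -1), Mul(-4, Pow(5, -1)))) = Add(Rational(61, 3), Mul(Rational(-1, 16), Mul(-4, Rational(1, 5)))) = Add(Rational(61, 3), Mul(Rational(-1, 16), Rational(-4, 5))) = Add(Rational(61, 3), Rational(1, 20)) = Rational(1223, 60)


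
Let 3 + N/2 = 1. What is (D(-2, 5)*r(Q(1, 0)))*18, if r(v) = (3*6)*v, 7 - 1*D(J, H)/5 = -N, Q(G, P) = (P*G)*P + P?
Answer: 0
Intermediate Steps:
N = -4 (N = -6 + 2*1 = -6 + 2 = -4)
Q(G, P) = P + G*P² (Q(G, P) = (G*P)*P + P = G*P² + P = P + G*P²)
D(J, H) = 15 (D(J, H) = 35 - (-5)*(-4) = 35 - 5*4 = 35 - 20 = 15)
r(v) = 18*v
(D(-2, 5)*r(Q(1, 0)))*18 = (15*(18*(0*(1 + 1*0))))*18 = (15*(18*(0*(1 + 0))))*18 = (15*(18*(0*1)))*18 = (15*(18*0))*18 = (15*0)*18 = 0*18 = 0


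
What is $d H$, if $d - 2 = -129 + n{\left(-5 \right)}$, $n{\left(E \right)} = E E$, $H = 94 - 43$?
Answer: $-5202$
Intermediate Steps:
$H = 51$ ($H = 94 - 43 = 51$)
$n{\left(E \right)} = E^{2}$
$d = -102$ ($d = 2 - \left(129 - \left(-5\right)^{2}\right) = 2 + \left(-129 + 25\right) = 2 - 104 = -102$)
$d H = \left(-102\right) 51 = -5202$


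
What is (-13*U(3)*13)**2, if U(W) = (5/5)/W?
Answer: 28561/9 ≈ 3173.4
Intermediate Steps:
U(W) = 1/W (U(W) = (5*(1/5))/W = 1/W)
(-13*U(3)*13)**2 = (-13/3*13)**2 = (-169/3)**2 = 28561/9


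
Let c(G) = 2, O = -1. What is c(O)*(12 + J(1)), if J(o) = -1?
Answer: 22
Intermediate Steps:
c(O)*(12 + J(1)) = 2*(12 - 1) = 2*11 = 22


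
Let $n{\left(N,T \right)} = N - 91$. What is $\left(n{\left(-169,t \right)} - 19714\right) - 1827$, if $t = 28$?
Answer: $-21801$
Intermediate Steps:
$n{\left(N,T \right)} = -91 + N$
$\left(n{\left(-169,t \right)} - 19714\right) - 1827 = \left(\left(-91 - 169\right) - 19714\right) - 1827 = \left(-260 - 19714\right) - 1827 = -19974 - 1827 = -21801$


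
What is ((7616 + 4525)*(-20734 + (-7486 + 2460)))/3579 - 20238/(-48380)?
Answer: -2521812844833/28858670 ≈ -87385.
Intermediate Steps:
((7616 + 4525)*(-20734 + (-7486 + 2460)))/3579 - 20238/(-48380) = (12141*(-20734 - 5026))*(1/3579) - 20238*(-1/48380) = (12141*(-25760))*(1/3579) + 10119/24190 = -312752160*1/3579 + 10119/24190 = -104250720/1193 + 10119/24190 = -2521812844833/28858670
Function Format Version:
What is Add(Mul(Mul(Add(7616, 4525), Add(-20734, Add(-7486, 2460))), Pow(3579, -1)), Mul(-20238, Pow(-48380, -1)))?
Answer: Rational(-2521812844833, 28858670) ≈ -87385.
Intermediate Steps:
Add(Mul(Mul(Add(7616, 4525), Add(-20734, Add(-7486, 2460))), Pow(3579, -1)), Mul(-20238, Pow(-48380, -1))) = Add(Mul(Mul(12141, Add(-20734, -5026)), Rational(1, 3579)), Mul(-20238, Rational(-1, 48380))) = Add(Mul(Mul(12141, -25760), Rational(1, 3579)), Rational(10119, 24190)) = Add(Mul(-312752160, Rational(1, 3579)), Rational(10119, 24190)) = Add(Rational(-104250720, 1193), Rational(10119, 24190)) = Rational(-2521812844833, 28858670)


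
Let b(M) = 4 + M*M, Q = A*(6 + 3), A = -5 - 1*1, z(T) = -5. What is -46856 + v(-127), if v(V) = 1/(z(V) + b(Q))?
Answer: -136585239/2915 ≈ -46856.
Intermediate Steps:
A = -6 (A = -5 - 1 = -6)
Q = -54 (Q = -6*(6 + 3) = -6*9 = -54)
b(M) = 4 + M²
v(V) = 1/2915 (v(V) = 1/(-5 + (4 + (-54)²)) = 1/(-5 + (4 + 2916)) = 1/(-5 + 2920) = 1/2915)
-46856 + v(-127) = -46856 + 1/2915 = -136585239/2915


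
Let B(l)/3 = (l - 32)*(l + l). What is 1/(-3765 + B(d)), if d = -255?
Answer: 1/435345 ≈ 2.2970e-6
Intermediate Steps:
B(l) = 6*l*(-32 + l) (B(l) = 3*((l - 32)*(l + l)) = 3*((-32 + l)*(2*l)) = 3*(2*l*(-32 + l)) = 6*l*(-32 + l))
1/(-3765 + B(d)) = 1/(-3765 + 6*(-255)*(-32 - 255)) = 1/(-3765 + 6*(-255)*(-287)) = 1/(-3765 + 439110) = 1/435345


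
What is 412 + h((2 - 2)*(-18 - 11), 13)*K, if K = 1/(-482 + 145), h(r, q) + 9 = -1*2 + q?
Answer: 138842/337 ≈ 411.99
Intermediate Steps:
h(r, q) = -11 + q (h(r, q) = -9 + (-1*2 + q) = -9 + (-2 + q) = -11 + q)
K = -1/337 (K = 1/(-337) = -1/337 ≈ -0.0029674)
412 + h((2 - 2)*(-18 - 11), 13)*K = 412 + (-11 + 13)*(-1/337) = 412 + 2*(-1/337) = 412 - 2/337 = 138842/337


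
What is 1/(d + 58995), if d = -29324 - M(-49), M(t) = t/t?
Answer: 1/29670 ≈ 3.3704e-5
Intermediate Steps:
M(t) = 1
d = -29325 (d = -29324 - 1*1 = -29324 - 1 = -29325)
1/(d + 58995) = 1/(-29325 + 58995) = 1/29670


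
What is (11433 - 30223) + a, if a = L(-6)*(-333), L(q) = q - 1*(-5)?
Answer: -18457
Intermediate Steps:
L(q) = 5 + q (L(q) = q + 5 = 5 + q)
a = 333 (a = (5 - 6)*(-333) = -1*(-333) = 333)
(11433 - 30223) + a = (11433 - 30223) + 333 = -18790 + 333 = -18457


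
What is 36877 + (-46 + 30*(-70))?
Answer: 34731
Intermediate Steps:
36877 + (-46 + 30*(-70)) = 36877 + (-46 - 2100) = 36877 - 2146 = 34731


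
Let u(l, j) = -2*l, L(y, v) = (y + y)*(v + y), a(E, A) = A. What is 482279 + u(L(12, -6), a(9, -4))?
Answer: 481991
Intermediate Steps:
L(y, v) = 2*y*(v + y) (L(y, v) = (2*y)*(v + y) = 2*y*(v + y))
482279 + u(L(12, -6), a(9, -4)) = 482279 - 4*12*(-6 + 12) = 482279 - 4*12*6 = 482279 - 2*144 = 482279 - 288 = 481991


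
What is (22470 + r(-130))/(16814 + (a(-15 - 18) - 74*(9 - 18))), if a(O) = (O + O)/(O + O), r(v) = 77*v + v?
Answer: 4110/5827 ≈ 0.70534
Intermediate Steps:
r(v) = 78*v
a(O) = 1 (a(O) = (2*O)/((2*O)) = (2*O)*(1/(2*O)) = 1)
(22470 + r(-130))/(16814 + (a(-15 - 18) - 74*(9 - 18))) = (22470 + 78*(-130))/(16814 + (1 - 74*(9 - 18))) = (22470 - 10140)/(16814 + (1 - 74*(-9))) = 12330/(16814 + (1 - 1*(-666))) = 12330/(16814 + (1 + 666)) = 12330/(16814 + 667) = 12330/17481 = 12330*(1/17481) = 4110/5827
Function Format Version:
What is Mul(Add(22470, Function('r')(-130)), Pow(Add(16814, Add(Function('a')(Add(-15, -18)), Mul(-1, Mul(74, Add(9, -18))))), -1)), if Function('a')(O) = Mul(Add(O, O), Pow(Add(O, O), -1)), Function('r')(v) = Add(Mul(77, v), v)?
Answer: Rational(4110, 5827) ≈ 0.70534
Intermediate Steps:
Function('r')(v) = Mul(78, v)
Function('a')(O) = 1 (Function('a')(O) = Mul(Mul(2, O), Pow(Mul(2, O), -1)) = Mul(Mul(2, O), Mul(Rational(1, 2), Pow(O, -1))) = 1)
Mul(Add(22470, Function('r')(-130)), Pow(Add(16814, Add(Function('a')(Add(-15, -18)), Mul(-1, Mul(74, Add(9, -18))))), -1)) = Mul(Add(22470, Mul(78, -130)), Pow(Add(16814, Add(1, Mul(-1, Mul(74, Add(9, -18))))), -1)) = Mul(Add(22470, -10140), Pow(Add(16814, Add(1, Mul(-1, Mul(74, -9)))), -1)) = Mul(12330, Pow(Add(16814, Add(1, Mul(-1, -666))), -1)) = Mul(12330, Pow(Add(16814, Add(1, 666)), -1)) = Mul(12330, Pow(Add(16814, 667), -1)) = Mul(12330, Pow(17481, -1)) = Mul(12330, Rational(1, 17481)) = Rational(4110, 5827)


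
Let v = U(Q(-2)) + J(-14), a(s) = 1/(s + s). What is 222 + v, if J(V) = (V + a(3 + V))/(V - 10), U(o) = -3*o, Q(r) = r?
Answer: 40231/176 ≈ 228.59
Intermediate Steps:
a(s) = 1/(2*s)
J(V) = (V + 1/(2*(3 + V)))/(-10 + V) (J(V) = (V + 1/(2*(3 + V)))/(V - 10) = (V + 1/(2*(3 + V)))/(-10 + V))
v = 1159/176 (v = -3*(-2) + (½ - 14*(3 - 14))/((-10 - 14)*(3 - 14)) = 6 + (½ - 14*(-11))/(-24*(-11)) = 6 - 1/24*(-1/11)*(½ + 154) = 6 - 1/24*(-1/11)*309/2 = 6 + 103/176 = 1159/176 ≈ 6.5852)
222 + v = 222 + 1159/176 = 40231/176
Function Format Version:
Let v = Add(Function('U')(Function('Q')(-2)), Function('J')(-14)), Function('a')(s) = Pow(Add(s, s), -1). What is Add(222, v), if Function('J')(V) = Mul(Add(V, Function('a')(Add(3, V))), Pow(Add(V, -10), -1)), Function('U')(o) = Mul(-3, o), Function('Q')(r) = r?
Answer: Rational(40231, 176) ≈ 228.59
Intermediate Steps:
Function('a')(s) = Mul(Rational(1, 2), Pow(s, -1)) (Function('a')(s) = Pow(Mul(2, s), -1) = Mul(Rational(1, 2), Pow(s, -1)))
Function('J')(V) = Mul(Pow(Add(-10, V), -1), Add(V, Mul(Rational(1, 2), Pow(Add(3, V), -1)))) (Function('J')(V) = Mul(Add(V, Mul(Rational(1, 2), Pow(Add(3, V), -1))), Pow(Add(V, -10), -1)) = Mul(Add(V, Mul(Rational(1, 2), Pow(Add(3, V), -1))), Pow(Add(-10, V), -1)) = Mul(Pow(Add(-10, V), -1), Add(V, Mul(Rational(1, 2), Pow(Add(3, V), -1)))))
v = Rational(1159, 176) (v = Add(Mul(-3, -2), Mul(Pow(Add(-10, -14), -1), Pow(Add(3, -14), -1), Add(Rational(1, 2), Mul(-14, Add(3, -14))))) = Add(6, Mul(Pow(-24, -1), Pow(-11, -1), Add(Rational(1, 2), Mul(-14, -11)))) = Add(6, Mul(Rational(-1, 24), Rational(-1, 11), Add(Rational(1, 2), 154))) = Add(6, Mul(Rational(-1, 24), Rational(-1, 11), Rational(309, 2))) = Add(6, Rational(103, 176)) = Rational(1159, 176) ≈ 6.5852)
Add(222, v) = Add(222, Rational(1159, 176)) = Rational(40231, 176)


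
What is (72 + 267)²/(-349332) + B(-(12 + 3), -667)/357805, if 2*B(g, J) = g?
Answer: -2741461893/8332849084 ≈ -0.32899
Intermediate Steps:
B(g, J) = g/2
(72 + 267)²/(-349332) + B(-(12 + 3), -667)/357805 = (72 + 267)²/(-349332) + ((-(12 + 3))/2)/357805 = 339²*(-1/349332) + ((-1*15)/2)*(1/357805) = 114921*(-1/349332) + ((½)*(-15))*(1/357805) = -38307/116444 - 15/2*1/357805 = -38307/116444 - 3/143122 = -2741461893/8332849084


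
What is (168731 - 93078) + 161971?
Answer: 237624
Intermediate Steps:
(168731 - 93078) + 161971 = 75653 + 161971 = 237624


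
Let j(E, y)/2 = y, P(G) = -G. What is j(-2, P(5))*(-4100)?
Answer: 41000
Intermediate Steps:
j(E, y) = 2*y
j(-2, P(5))*(-4100) = (2*(-1*5))*(-4100) = (2*(-5))*(-4100) = -10*(-4100) = 41000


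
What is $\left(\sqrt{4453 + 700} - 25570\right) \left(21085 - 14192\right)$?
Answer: $-176254010 + 6893 \sqrt{5153} \approx -1.7576 \cdot 10^{8}$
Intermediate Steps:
$\left(\sqrt{4453 + 700} - 25570\right) \left(21085 - 14192\right) = \left(\sqrt{5153} - 25570\right) \left(21085 + \left(-22007 + 7815\right)\right) = \left(-25570 + \sqrt{5153}\right) \left(21085 - 14192\right) = \left(-25570 + \sqrt{5153}\right) 6893 = -176254010 + 6893 \sqrt{5153}$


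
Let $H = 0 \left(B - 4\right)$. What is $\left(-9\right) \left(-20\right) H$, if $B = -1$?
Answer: $0$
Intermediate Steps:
$H = 0$ ($H = 0 \left(-1 - 4\right) = 0 \left(-5\right) = 0$)
$\left(-9\right) \left(-20\right) H = \left(-9\right) \left(-20\right) 0 = 180 \cdot 0 = 0$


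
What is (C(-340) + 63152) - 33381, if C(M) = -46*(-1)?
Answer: 29817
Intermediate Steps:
C(M) = 46
(C(-340) + 63152) - 33381 = (46 + 63152) - 33381 = 63198 - 33381 = 29817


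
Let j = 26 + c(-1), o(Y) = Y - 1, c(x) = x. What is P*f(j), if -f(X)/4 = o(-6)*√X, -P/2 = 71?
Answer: -19880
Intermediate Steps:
o(Y) = -1 + Y
P = -142 (P = -2*71 = -142)
j = 25 (j = 26 - 1 = 25)
f(X) = 28*√X (f(X) = -4*(-1 - 6)*√X = -(-28)*√X = 28*√X)
P*f(j) = -3976*√25 = -3976*5 = -142*140 = -19880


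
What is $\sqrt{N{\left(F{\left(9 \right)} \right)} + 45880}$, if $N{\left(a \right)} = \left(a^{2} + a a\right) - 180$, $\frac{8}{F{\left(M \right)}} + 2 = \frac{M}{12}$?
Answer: $\frac{6 \sqrt{31793}}{5} \approx 213.97$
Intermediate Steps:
$F{\left(M \right)} = \frac{8}{-2 + \frac{M}{12}}$
$N{\left(a \right)} = -180 + 2 a^{2}$ ($N{\left(a \right)} = \left(a^{2} + a^{2}\right) - 180 = 2 a^{2} - 180 = -180 + 2 a^{2}$)
$\sqrt{N{\left(F{\left(9 \right)} \right)} + 45880} = \sqrt{\left(-180 + 2 \left(\frac{96}{-24 + 9}\right)^{2}\right) + 45880} = \sqrt{\left(-180 + 2 \left(\frac{96}{-15}\right)^{2}\right) + 45880} = \sqrt{\left(-180 + 2 \left(96 \left(- \frac{1}{15}\right)\right)^{2}\right) + 45880} = \sqrt{\left(-180 + 2 \left(- \frac{32}{5}\right)^{2}\right) + 45880} = \sqrt{\left(-180 + 2 \cdot \frac{1024}{25}\right) + 45880} = \sqrt{\left(-180 + \frac{2048}{25}\right) + 45880} = \sqrt{- \frac{2452}{25} + 45880} = \sqrt{\frac{1144548}{25}} = \frac{6 \sqrt{31793}}{5}$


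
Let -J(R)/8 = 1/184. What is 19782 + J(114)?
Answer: 454985/23 ≈ 19782.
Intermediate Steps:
J(R) = -1/23 (J(R) = -8/184 = -8*1/184 = -1/23)
19782 + J(114) = 19782 - 1/23 = 454985/23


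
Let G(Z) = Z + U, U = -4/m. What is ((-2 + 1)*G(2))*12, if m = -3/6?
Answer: -120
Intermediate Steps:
m = -½ (m = -3*⅙ = -½ ≈ -0.50000)
U = 8 (U = -4/(-½) = -4*(-2) = 8)
G(Z) = 8 + Z (G(Z) = Z + 8 = 8 + Z)
((-2 + 1)*G(2))*12 = ((-2 + 1)*(8 + 2))*12 = -1*10*12 = -10*12 = -120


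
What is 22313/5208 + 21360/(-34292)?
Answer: 163478629/44648184 ≈ 3.6615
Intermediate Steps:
22313/5208 + 21360/(-34292) = 22313*(1/5208) + 21360*(-1/34292) = 22313/5208 - 5340/8573 = 163478629/44648184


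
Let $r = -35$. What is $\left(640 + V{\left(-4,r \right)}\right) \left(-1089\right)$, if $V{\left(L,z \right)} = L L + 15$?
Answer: $-730719$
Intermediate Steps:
$V{\left(L,z \right)} = 15 + L^{2}$ ($V{\left(L,z \right)} = L^{2} + 15 = 15 + L^{2}$)
$\left(640 + V{\left(-4,r \right)}\right) \left(-1089\right) = \left(640 + \left(15 + \left(-4\right)^{2}\right)\right) \left(-1089\right) = \left(640 + \left(15 + 16\right)\right) \left(-1089\right) = \left(640 + 31\right) \left(-1089\right) = 671 \left(-1089\right) = -730719$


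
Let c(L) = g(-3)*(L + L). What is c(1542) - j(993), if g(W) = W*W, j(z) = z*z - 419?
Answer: -957874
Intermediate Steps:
j(z) = -419 + z**2 (j(z) = z**2 - 419 = -419 + z**2)
g(W) = W**2
c(L) = 18*L (c(L) = (-3)**2*(L + L) = 9*(2*L) = 18*L)
c(1542) - j(993) = 18*1542 - (-419 + 993**2) = 27756 - (-419 + 986049) = 27756 - 1*985630 = 27756 - 985630 = -957874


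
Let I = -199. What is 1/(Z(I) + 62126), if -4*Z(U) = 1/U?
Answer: 796/49452297 ≈ 1.6096e-5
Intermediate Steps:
Z(U) = -1/(4*U)
1/(Z(I) + 62126) = 1/(-1/4/(-199) + 62126) = 1/(-1/4*(-1/199) + 62126) = 1/(1/796 + 62126) = 1/(49452297/796) = 796/49452297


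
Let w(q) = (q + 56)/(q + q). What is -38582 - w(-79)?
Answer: -6095979/158 ≈ -38582.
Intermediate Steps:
w(q) = (56 + q)/(2*q) (w(q) = (56 + q)/((2*q)) = (56 + q)*(1/(2*q)) = (56 + q)/(2*q))
-38582 - w(-79) = -38582 - (56 - 79)/(2*(-79)) = -38582 - (-1)*(-23)/(2*79) = -38582 - 1*23/158 = -38582 - 23/158 = -6095979/158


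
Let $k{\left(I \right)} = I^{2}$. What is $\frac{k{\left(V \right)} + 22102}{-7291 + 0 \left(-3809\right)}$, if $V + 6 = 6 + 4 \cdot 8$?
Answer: $- \frac{23126}{7291} \approx -3.1719$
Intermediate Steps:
$V = 32$ ($V = -6 + \left(6 + 4 \cdot 8\right) = -6 + \left(6 + 32\right) = -6 + 38 = 32$)
$\frac{k{\left(V \right)} + 22102}{-7291 + 0 \left(-3809\right)} = \frac{32^{2} + 22102}{-7291 + 0 \left(-3809\right)} = \frac{1024 + 22102}{-7291 + 0} = \frac{23126}{-7291} = 23126 \left(- \frac{1}{7291}\right) = - \frac{23126}{7291}$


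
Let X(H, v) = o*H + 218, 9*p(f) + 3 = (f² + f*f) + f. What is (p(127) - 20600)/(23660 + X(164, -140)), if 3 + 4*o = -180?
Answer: -17002/16375 ≈ -1.0383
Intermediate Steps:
o = -183/4 (o = -¾ + (¼)*(-180) = -¾ - 45 = -183/4 ≈ -45.750)
p(f) = -⅓ + f/9 + 2*f²/9 (p(f) = -⅓ + ((f² + f*f) + f)/9 = -⅓ + ((f² + f²) + f)/9 = -⅓ + (2*f² + f)/9 = -⅓ + (f + 2*f²)/9 = -⅓ + (f/9 + 2*f²/9) = -⅓ + f/9 + 2*f²/9)
X(H, v) = 218 - 183*H/4 (X(H, v) = -183*H/4 + 218 = 218 - 183*H/4)
(p(127) - 20600)/(23660 + X(164, -140)) = ((-⅓ + (⅑)*127 + (2/9)*127²) - 20600)/(23660 + (218 - 183/4*164)) = ((-⅓ + 127/9 + (2/9)*16129) - 20600)/(23660 + (218 - 7503)) = ((-⅓ + 127/9 + 32258/9) - 20600)/(23660 - 7285) = (3598 - 20600)/16375 = -17002*1/16375 = -17002/16375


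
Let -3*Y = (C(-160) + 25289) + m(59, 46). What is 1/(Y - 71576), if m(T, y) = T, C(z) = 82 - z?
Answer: -1/80106 ≈ -1.2483e-5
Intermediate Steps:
Y = -8530 (Y = -(((82 - 1*(-160)) + 25289) + 59)/3 = -(((82 + 160) + 25289) + 59)/3 = -((242 + 25289) + 59)/3 = -(25531 + 59)/3 = -⅓*25590 = -8530)
1/(Y - 71576) = 1/(-8530 - 71576) = 1/(-80106) = -1/80106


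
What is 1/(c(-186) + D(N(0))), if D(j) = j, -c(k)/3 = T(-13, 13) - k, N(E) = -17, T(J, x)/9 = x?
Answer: -1/926 ≈ -0.0010799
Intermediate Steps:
T(J, x) = 9*x
c(k) = -351 + 3*k (c(k) = -3*(9*13 - k) = -3*(117 - k) = -351 + 3*k)
1/(c(-186) + D(N(0))) = 1/((-351 + 3*(-186)) - 17) = 1/((-351 - 558) - 17) = 1/(-909 - 17) = 1/(-926) = -1/926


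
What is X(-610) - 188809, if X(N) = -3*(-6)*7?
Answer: -188683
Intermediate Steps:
X(N) = 126 (X(N) = 18*7 = 126)
X(-610) - 188809 = 126 - 188809 = -188683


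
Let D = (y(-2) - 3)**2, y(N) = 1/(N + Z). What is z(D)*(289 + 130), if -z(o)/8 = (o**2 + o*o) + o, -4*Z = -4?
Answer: -1769856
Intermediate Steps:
Z = 1 (Z = -1/4*(-4) = 1)
y(N) = 1/(1 + N) (y(N) = 1/(N + 1) = 1/(1 + N))
D = 16 (D = (1/(1 - 2) - 3)**2 = (1/(-1) - 3)**2 = (-1 - 3)**2 = (-4)**2 = 16)
z(o) = -16*o**2 - 8*o (z(o) = -8*((o**2 + o*o) + o) = -8*((o**2 + o**2) + o) = -8*(2*o**2 + o) = -8*(o + 2*o**2) = -16*o**2 - 8*o)
z(D)*(289 + 130) = (-8*16*(1 + 2*16))*(289 + 130) = -8*16*(1 + 32)*419 = -8*16*33*419 = -4224*419 = -1769856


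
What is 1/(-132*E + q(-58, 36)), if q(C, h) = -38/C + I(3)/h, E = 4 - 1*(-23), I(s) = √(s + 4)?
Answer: -3883817808/13839382091537 - 30276*√7/13839382091537 ≈ -0.00028064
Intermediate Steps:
I(s) = √(4 + s)
E = 27 (E = 4 + 23 = 27)
q(C, h) = -38/C + √7/h (q(C, h) = -38/C + √(4 + 3)/h = -38/C + √7/h)
1/(-132*E + q(-58, 36)) = 1/(-132*27 + (-38/(-58) + √7/36)) = 1/(-3564 + (-38*(-1/58) + √7*(1/36))) = 1/(-3564 + (19/29 + √7/36)) = 1/(-103337/29 + √7/36)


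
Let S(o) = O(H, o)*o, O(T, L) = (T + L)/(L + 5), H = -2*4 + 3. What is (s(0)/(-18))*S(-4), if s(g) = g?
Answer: 0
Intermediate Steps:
H = -5 (H = -8 + 3 = -5)
O(T, L) = (L + T)/(5 + L)
S(o) = o*(-5 + o)/(5 + o) (S(o) = ((o - 5)/(5 + o))*o = ((-5 + o)/(5 + o))*o = o*(-5 + o)/(5 + o))
(s(0)/(-18))*S(-4) = (0/(-18))*(-4*(-5 - 4)/(5 - 4)) = (0*(-1/18))*(-4*(-9)/1) = 0*(-4*1*(-9)) = 0*36 = 0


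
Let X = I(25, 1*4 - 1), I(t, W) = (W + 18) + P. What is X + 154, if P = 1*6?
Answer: 181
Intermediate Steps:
P = 6
I(t, W) = 24 + W (I(t, W) = (W + 18) + 6 = (18 + W) + 6 = 24 + W)
X = 27 (X = 24 + (1*4 - 1) = 24 + (4 - 1) = 24 + 3 = 27)
X + 154 = 27 + 154 = 181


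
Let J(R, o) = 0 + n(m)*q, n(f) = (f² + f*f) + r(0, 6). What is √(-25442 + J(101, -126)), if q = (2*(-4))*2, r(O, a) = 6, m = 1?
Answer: I*√25570 ≈ 159.91*I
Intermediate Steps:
q = -16 (q = -8*2 = -16)
n(f) = 6 + 2*f² (n(f) = (f² + f*f) + 6 = (f² + f²) + 6 = 2*f² + 6 = 6 + 2*f²)
J(R, o) = -128 (J(R, o) = 0 + (6 + 2*1²)*(-16) = 0 + (6 + 2*1)*(-16) = 0 + (6 + 2)*(-16) = 0 + 8*(-16) = 0 - 128 = -128)
√(-25442 + J(101, -126)) = √(-25442 - 128) = √(-25570) = I*√25570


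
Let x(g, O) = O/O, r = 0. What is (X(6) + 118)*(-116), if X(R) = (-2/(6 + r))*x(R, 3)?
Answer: -40948/3 ≈ -13649.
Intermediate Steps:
x(g, O) = 1
X(R) = -1/3 (X(R) = (-2/(6 + 0))*1 = (-2/6)*1 = ((1/6)*(-2))*1 = -1/3*1 = -1/3)
(X(6) + 118)*(-116) = (-1/3 + 118)*(-116) = (353/3)*(-116) = -40948/3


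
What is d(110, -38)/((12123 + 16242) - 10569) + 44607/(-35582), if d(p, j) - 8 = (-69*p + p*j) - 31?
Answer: -202240783/105536212 ≈ -1.9163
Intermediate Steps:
d(p, j) = -23 - 69*p + j*p (d(p, j) = 8 + ((-69*p + p*j) - 31) = 8 + ((-69*p + j*p) - 31) = 8 + (-31 - 69*p + j*p) = -23 - 69*p + j*p)
d(110, -38)/((12123 + 16242) - 10569) + 44607/(-35582) = (-23 - 69*110 - 38*110)/((12123 + 16242) - 10569) + 44607/(-35582) = (-23 - 7590 - 4180)/(28365 - 10569) + 44607*(-1/35582) = -11793/17796 - 44607/35582 = -11793*1/17796 - 44607/35582 = -3931/5932 - 44607/35582 = -202240783/105536212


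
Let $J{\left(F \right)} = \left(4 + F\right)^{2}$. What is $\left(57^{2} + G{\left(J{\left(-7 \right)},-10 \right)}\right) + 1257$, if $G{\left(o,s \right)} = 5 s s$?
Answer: $5006$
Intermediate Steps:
$G{\left(o,s \right)} = 5 s^{2}$
$\left(57^{2} + G{\left(J{\left(-7 \right)},-10 \right)}\right) + 1257 = \left(57^{2} + 5 \left(-10\right)^{2}\right) + 1257 = \left(3249 + 5 \cdot 100\right) + 1257 = \left(3249 + 500\right) + 1257 = 3749 + 1257 = 5006$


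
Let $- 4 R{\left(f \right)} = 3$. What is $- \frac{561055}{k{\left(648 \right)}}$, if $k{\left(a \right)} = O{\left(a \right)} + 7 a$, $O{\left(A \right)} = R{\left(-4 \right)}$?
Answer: $- \frac{2244220}{18141} \approx -123.71$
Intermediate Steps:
$R{\left(f \right)} = - \frac{3}{4}$ ($R{\left(f \right)} = \left(- \frac{1}{4}\right) 3 = - \frac{3}{4}$)
$O{\left(A \right)} = - \frac{3}{4}$
$k{\left(a \right)} = - \frac{3}{4} + 7 a$
$- \frac{561055}{k{\left(648 \right)}} = - \frac{561055}{- \frac{3}{4} + 7 \cdot 648} = - \frac{561055}{- \frac{3}{4} + 4536} = - \frac{561055}{\frac{18141}{4}} = \left(-561055\right) \frac{4}{18141} = - \frac{2244220}{18141}$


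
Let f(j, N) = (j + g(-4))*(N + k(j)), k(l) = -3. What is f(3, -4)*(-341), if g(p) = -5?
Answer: -4774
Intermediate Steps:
f(j, N) = (-5 + j)*(-3 + N) (f(j, N) = (j - 5)*(N - 3) = (-5 + j)*(-3 + N))
f(3, -4)*(-341) = (15 - 5*(-4) - 3*3 - 4*3)*(-341) = (15 + 20 - 9 - 12)*(-341) = 14*(-341) = -4774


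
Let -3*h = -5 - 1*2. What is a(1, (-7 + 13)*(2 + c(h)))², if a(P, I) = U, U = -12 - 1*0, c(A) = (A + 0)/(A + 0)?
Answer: 144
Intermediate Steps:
h = 7/3 (h = -(-5 - 1*2)/3 = -(-5 - 2)/3 = -⅓*(-7) = 7/3 ≈ 2.3333)
c(A) = 1 (c(A) = A/A = 1)
U = -12 (U = -12 + 0 = -12)
a(P, I) = -12
a(1, (-7 + 13)*(2 + c(h)))² = (-12)² = 144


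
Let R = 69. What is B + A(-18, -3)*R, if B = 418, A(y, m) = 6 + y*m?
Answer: 4558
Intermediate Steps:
A(y, m) = 6 + m*y
B + A(-18, -3)*R = 418 + (6 - 3*(-18))*69 = 418 + (6 + 54)*69 = 418 + 60*69 = 418 + 4140 = 4558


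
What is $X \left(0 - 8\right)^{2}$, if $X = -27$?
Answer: $-1728$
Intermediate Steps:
$X \left(0 - 8\right)^{2} = - 27 \left(0 - 8\right)^{2} = - 27 \left(-8\right)^{2} = \left(-27\right) 64 = -1728$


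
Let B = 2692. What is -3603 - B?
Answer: -6295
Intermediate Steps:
-3603 - B = -3603 - 1*2692 = -3603 - 2692 = -6295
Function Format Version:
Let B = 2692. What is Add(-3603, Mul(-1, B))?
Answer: -6295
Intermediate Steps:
Add(-3603, Mul(-1, B)) = Add(-3603, Mul(-1, 2692)) = Add(-3603, -2692) = -6295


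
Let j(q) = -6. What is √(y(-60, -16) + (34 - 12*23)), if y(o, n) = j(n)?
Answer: 2*I*√62 ≈ 15.748*I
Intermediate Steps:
y(o, n) = -6
√(y(-60, -16) + (34 - 12*23)) = √(-6 + (34 - 12*23)) = √(-6 + (34 - 276)) = √(-6 - 242) = √(-248) = 2*I*√62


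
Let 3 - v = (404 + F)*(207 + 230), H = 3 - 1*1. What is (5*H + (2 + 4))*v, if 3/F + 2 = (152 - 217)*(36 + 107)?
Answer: -8753800288/3099 ≈ -2.8247e+6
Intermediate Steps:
F = -1/3099 (F = 3/(-2 + (152 - 217)*(36 + 107)) = 3/(-2 - 65*143) = 3/(-2 - 9295) = 3/(-9297) = 3*(-1/9297) = -1/3099 ≈ -0.00032268)
H = 2 (H = 3 - 1 = 2)
v = -547112518/3099 (v = 3 - (404 - 1/3099)*(207 + 230) = 3 - 1251995*437/3099 = 3 - 1*547121815/3099 = 3 - 547121815/3099 = -547112518/3099 ≈ -1.7654e+5)
(5*H + (2 + 4))*v = (5*2 + (2 + 4))*(-547112518/3099) = (10 + 6)*(-547112518/3099) = 16*(-547112518/3099) = -8753800288/3099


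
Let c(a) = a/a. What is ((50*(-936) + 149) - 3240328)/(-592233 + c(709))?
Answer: 3286979/592232 ≈ 5.5502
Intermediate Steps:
c(a) = 1
((50*(-936) + 149) - 3240328)/(-592233 + c(709)) = ((50*(-936) + 149) - 3240328)/(-592233 + 1) = ((-46800 + 149) - 3240328)/(-592232) = (-46651 - 3240328)*(-1/592232) = -3286979*(-1/592232) = 3286979/592232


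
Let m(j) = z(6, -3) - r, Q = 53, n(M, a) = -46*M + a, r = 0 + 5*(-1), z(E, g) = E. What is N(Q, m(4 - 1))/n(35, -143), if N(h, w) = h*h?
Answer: -2809/1753 ≈ -1.6024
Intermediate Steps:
r = -5 (r = 0 - 5 = -5)
n(M, a) = a - 46*M
m(j) = 11 (m(j) = 6 - 1*(-5) = 6 + 5 = 11)
N(h, w) = h²
N(Q, m(4 - 1))/n(35, -143) = 53²/(-143 - 46*35) = 2809/(-143 - 1610) = 2809/(-1753) = 2809*(-1/1753) = -2809/1753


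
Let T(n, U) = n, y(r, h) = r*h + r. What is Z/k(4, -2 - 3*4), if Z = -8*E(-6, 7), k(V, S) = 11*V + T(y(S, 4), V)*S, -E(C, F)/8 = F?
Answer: 7/16 ≈ 0.43750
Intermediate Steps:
E(C, F) = -8*F
y(r, h) = r + h*r (y(r, h) = h*r + r = r + h*r)
k(V, S) = 5*S² + 11*V (k(V, S) = 11*V + (S*(1 + 4))*S = 11*V + (S*5)*S = 11*V + (5*S)*S = 11*V + 5*S² = 5*S² + 11*V)
Z = 448 (Z = -(-64)*7 = -8*(-56) = 448)
Z/k(4, -2 - 3*4) = 448/(5*(-2 - 3*4)² + 11*4) = 448/(5*(-2 - 12)² + 44) = 448/(5*(-14)² + 44) = 448/(5*196 + 44) = 448/(980 + 44) = 448/1024 = 448*(1/1024) = 7/16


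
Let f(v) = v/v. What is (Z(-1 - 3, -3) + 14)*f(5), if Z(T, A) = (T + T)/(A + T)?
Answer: 106/7 ≈ 15.143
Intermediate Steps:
Z(T, A) = 2*T/(A + T) (Z(T, A) = (2*T)/(A + T) = 2*T/(A + T))
f(v) = 1
(Z(-1 - 3, -3) + 14)*f(5) = (2*(-1 - 3)/(-3 + (-1 - 3)) + 14)*1 = (2*(-4)/(-3 - 4) + 14)*1 = (2*(-4)/(-7) + 14)*1 = (2*(-4)*(-1/7) + 14)*1 = (8/7 + 14)*1 = (106/7)*1 = 106/7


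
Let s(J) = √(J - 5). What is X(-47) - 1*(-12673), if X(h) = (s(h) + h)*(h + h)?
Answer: 17091 - 188*I*√13 ≈ 17091.0 - 677.84*I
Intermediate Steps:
s(J) = √(-5 + J)
X(h) = 2*h*(h + √(-5 + h)) (X(h) = (√(-5 + h) + h)*(h + h) = (h + √(-5 + h))*(2*h) = 2*h*(h + √(-5 + h)))
X(-47) - 1*(-12673) = 2*(-47)*(-47 + √(-5 - 47)) - 1*(-12673) = 2*(-47)*(-47 + √(-52)) + 12673 = 2*(-47)*(-47 + 2*I*√13) + 12673 = (4418 - 188*I*√13) + 12673 = 17091 - 188*I*√13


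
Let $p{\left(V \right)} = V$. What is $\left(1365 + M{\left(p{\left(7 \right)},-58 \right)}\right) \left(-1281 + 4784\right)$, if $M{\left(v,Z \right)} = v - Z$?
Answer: $5009290$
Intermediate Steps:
$\left(1365 + M{\left(p{\left(7 \right)},-58 \right)}\right) \left(-1281 + 4784\right) = \left(1365 + \left(7 - -58\right)\right) \left(-1281 + 4784\right) = \left(1365 + \left(7 + 58\right)\right) 3503 = \left(1365 + 65\right) 3503 = 1430 \cdot 3503 = 5009290$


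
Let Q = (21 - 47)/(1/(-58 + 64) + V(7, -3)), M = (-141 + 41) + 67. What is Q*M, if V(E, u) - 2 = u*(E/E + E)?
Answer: -5148/131 ≈ -39.298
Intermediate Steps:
V(E, u) = 2 + u*(1 + E) (V(E, u) = 2 + u*(E/E + E) = 2 + u*(1 + E))
M = -33 (M = -100 + 67 = -33)
Q = 156/131 (Q = (21 - 47)/(1/(-58 + 64) + (2 - 3 + 7*(-3))) = -26/(1/6 + (2 - 3 - 21)) = -26/(⅙ - 22) = -26/(-131/6) = -26*(-6/131) = 156/131 ≈ 1.1908)
Q*M = (156/131)*(-33) = -5148/131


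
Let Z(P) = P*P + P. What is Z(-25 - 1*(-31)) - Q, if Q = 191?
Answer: -149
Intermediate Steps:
Z(P) = P + P² (Z(P) = P² + P = P + P²)
Z(-25 - 1*(-31)) - Q = (-25 - 1*(-31))*(1 + (-25 - 1*(-31))) - 1*191 = (-25 + 31)*(1 + (-25 + 31)) - 191 = 6*(1 + 6) - 191 = 6*7 - 191 = 42 - 191 = -149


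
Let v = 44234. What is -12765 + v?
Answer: 31469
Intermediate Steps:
-12765 + v = -12765 + 44234 = 31469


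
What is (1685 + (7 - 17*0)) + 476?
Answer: 2168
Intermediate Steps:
(1685 + (7 - 17*0)) + 476 = (1685 + (7 + 0)) + 476 = (1685 + 7) + 476 = 1692 + 476 = 2168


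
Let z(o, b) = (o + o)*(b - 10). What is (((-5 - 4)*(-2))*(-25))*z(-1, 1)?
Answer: -8100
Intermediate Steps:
z(o, b) = 2*o*(-10 + b) (z(o, b) = (2*o)*(-10 + b) = 2*o*(-10 + b))
(((-5 - 4)*(-2))*(-25))*z(-1, 1) = (((-5 - 4)*(-2))*(-25))*(2*(-1)*(-10 + 1)) = (-9*(-2)*(-25))*(2*(-1)*(-9)) = (18*(-25))*18 = -450*18 = -8100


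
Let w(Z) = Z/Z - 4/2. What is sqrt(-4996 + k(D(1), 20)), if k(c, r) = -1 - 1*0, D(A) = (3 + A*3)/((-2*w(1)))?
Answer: I*sqrt(4997) ≈ 70.689*I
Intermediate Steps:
w(Z) = -1 (w(Z) = 1 - 4*1/2 = 1 - 2 = -1)
D(A) = 3/2 + 3*A/2 (D(A) = (3 + A*3)/((-2*(-1))) = (3 + 3*A)/2 = (3 + 3*A)*(1/2) = 3/2 + 3*A/2)
k(c, r) = -1 (k(c, r) = -1 + 0 = -1)
sqrt(-4996 + k(D(1), 20)) = sqrt(-4996 - 1) = sqrt(-4997) = I*sqrt(4997)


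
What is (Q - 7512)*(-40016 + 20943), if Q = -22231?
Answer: 567288239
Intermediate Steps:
(Q - 7512)*(-40016 + 20943) = (-22231 - 7512)*(-40016 + 20943) = -29743*(-19073) = 567288239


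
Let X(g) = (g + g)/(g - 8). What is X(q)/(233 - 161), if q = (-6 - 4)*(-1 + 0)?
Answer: 5/36 ≈ 0.13889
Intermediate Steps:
q = 10 (q = -10*(-1) = 10)
X(g) = 2*g/(-8 + g) (X(g) = (2*g)/(-8 + g) = 2*g/(-8 + g))
X(q)/(233 - 161) = (2*10/(-8 + 10))/(233 - 161) = (2*10/2)/72 = (2*10*(½))/72 = (1/72)*10 = 5/36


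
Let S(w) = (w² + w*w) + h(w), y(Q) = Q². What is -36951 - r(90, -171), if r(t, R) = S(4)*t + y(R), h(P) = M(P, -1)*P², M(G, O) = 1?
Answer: -70512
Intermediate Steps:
h(P) = P² (h(P) = 1*P² = P²)
S(w) = 3*w² (S(w) = (w² + w*w) + w² = (w² + w²) + w² = 2*w² + w² = 3*w²)
r(t, R) = R² + 48*t (r(t, R) = (3*4²)*t + R² = (3*16)*t + R² = 48*t + R² = R² + 48*t)
-36951 - r(90, -171) = -36951 - ((-171)² + 48*90) = -36951 - (29241 + 4320) = -36951 - 1*33561 = -36951 - 33561 = -70512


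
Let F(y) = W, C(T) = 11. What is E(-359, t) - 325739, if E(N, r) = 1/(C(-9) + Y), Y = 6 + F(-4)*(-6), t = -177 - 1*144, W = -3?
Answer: -11400864/35 ≈ -3.2574e+5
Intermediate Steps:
t = -321 (t = -177 - 144 = -321)
F(y) = -3
Y = 24 (Y = 6 - 3*(-6) = 6 + 18 = 24)
E(N, r) = 1/35 (E(N, r) = 1/(11 + 24) = 1/35)
E(-359, t) - 325739 = 1/35 - 325739 = -11400864/35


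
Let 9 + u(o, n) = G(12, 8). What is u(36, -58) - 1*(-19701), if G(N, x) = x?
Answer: 19700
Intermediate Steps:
u(o, n) = -1 (u(o, n) = -9 + 8 = -1)
u(36, -58) - 1*(-19701) = -1 - 1*(-19701) = -1 + 19701 = 19700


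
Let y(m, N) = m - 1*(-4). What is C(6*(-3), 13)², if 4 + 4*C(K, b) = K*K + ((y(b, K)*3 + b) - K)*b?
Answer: 480249/4 ≈ 1.2006e+5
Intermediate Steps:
y(m, N) = 4 + m (y(m, N) = m + 4 = 4 + m)
C(K, b) = -1 + K²/4 + b*(12 - K + 4*b)/4 (C(K, b) = -1 + (K*K + (((4 + b)*3 + b) - K)*b)/4 = -1 + (K² + (((12 + 3*b) + b) - K)*b)/4 = -1 + (K² + ((12 + 4*b) - K)*b)/4 = -1 + (K² + (12 - K + 4*b)*b)/4 = -1 + (K² + b*(12 - K + 4*b))/4 = -1 + (K²/4 + b*(12 - K + 4*b)/4) = -1 + K²/4 + b*(12 - K + 4*b)/4)
C(6*(-3), 13)² = (-1 + 13² + 3*13 + (6*(-3))²/4 - ¼*6*(-3)*13)² = (-1 + 169 + 39 + (¼)*(-18)² - ¼*(-18)*13)² = (-1 + 169 + 39 + (¼)*324 + 117/2)² = (-1 + 169 + 39 + 81 + 117/2)² = (693/2)² = 480249/4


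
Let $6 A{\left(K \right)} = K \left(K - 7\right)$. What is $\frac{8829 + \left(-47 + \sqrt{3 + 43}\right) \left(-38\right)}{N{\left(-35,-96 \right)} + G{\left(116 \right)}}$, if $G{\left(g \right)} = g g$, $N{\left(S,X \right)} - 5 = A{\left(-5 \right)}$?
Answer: $\frac{10615}{13471} - \frac{2 \sqrt{46}}{709} \approx 0.76886$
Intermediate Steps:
$A{\left(K \right)} = \frac{K \left(-7 + K\right)}{6}$ ($A{\left(K \right)} = \frac{K \left(K - 7\right)}{6} = \frac{K \left(-7 + K\right)}{6}$)
$N{\left(S,X \right)} = 15$ ($N{\left(S,X \right)} = 5 + \frac{1}{6} \left(-5\right) \left(-7 - 5\right) = 5 + \frac{1}{6} \left(-5\right) \left(-12\right) = 5 + 10 = 15$)
$G{\left(g \right)} = g^{2}$
$\frac{8829 + \left(-47 + \sqrt{3 + 43}\right) \left(-38\right)}{N{\left(-35,-96 \right)} + G{\left(116 \right)}} = \frac{8829 + \left(-47 + \sqrt{3 + 43}\right) \left(-38\right)}{15 + 116^{2}} = \frac{8829 + \left(-47 + \sqrt{46}\right) \left(-38\right)}{15 + 13456} = \frac{8829 + \left(1786 - 38 \sqrt{46}\right)}{13471} = \left(10615 - 38 \sqrt{46}\right) \frac{1}{13471} = \frac{10615}{13471} - \frac{2 \sqrt{46}}{709}$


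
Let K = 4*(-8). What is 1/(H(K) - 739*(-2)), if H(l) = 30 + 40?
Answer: 1/1548 ≈ 0.00064600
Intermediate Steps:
K = -32
H(l) = 70
1/(H(K) - 739*(-2)) = 1/(70 - 739*(-2)) = 1/(70 + 1478) = 1/1548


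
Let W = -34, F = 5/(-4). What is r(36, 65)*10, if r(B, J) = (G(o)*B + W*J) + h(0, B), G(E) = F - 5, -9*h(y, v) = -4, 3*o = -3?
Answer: -219110/9 ≈ -24346.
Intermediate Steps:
o = -1 (o = (⅓)*(-3) = -1)
F = -5/4 (F = 5*(-¼) = -5/4 ≈ -1.2500)
h(y, v) = 4/9 (h(y, v) = -⅑*(-4) = 4/9)
G(E) = -25/4 (G(E) = -5/4 - 5 = -25/4)
r(B, J) = 4/9 - 34*J - 25*B/4 (r(B, J) = (-25*B/4 - 34*J) + 4/9 = (-34*J - 25*B/4) + 4/9 = 4/9 - 34*J - 25*B/4)
r(36, 65)*10 = (4/9 - 34*65 - 25/4*36)*10 = (4/9 - 2210 - 225)*10 = -21911/9*10 = -219110/9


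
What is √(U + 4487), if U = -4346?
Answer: √141 ≈ 11.874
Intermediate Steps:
√(U + 4487) = √(-4346 + 4487) = √141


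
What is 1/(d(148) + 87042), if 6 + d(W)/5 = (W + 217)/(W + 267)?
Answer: 83/7222361 ≈ 1.1492e-5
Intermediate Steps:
d(W) = -30 + 5*(217 + W)/(267 + W) (d(W) = -30 + 5*((W + 217)/(W + 267)) = -30 + 5*((217 + W)/(267 + W)) = -30 + 5*(217 + W)/(267 + W))
1/(d(148) + 87042) = 1/(25*(-277 - 1*148)/(267 + 148) + 87042) = 1/(25*(-277 - 148)/415 + 87042) = 1/(25*(1/415)*(-425) + 87042) = 1/(-2125/83 + 87042) = 1/(7222361/83) = 83/7222361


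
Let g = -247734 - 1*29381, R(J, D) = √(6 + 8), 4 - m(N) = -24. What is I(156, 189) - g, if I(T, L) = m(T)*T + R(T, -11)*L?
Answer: 281483 + 189*√14 ≈ 2.8219e+5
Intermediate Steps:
m(N) = 28 (m(N) = 4 - 1*(-24) = 4 + 24 = 28)
R(J, D) = √14
I(T, L) = 28*T + L*√14 (I(T, L) = 28*T + √14*L = 28*T + L*√14)
g = -277115 (g = -247734 - 29381 = -277115)
I(156, 189) - g = (28*156 + 189*√14) - 1*(-277115) = (4368 + 189*√14) + 277115 = 281483 + 189*√14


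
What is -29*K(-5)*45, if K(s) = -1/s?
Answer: -261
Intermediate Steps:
-29*K(-5)*45 = -(-29)/(-5)*45 = -(-29)*(-1)/5*45 = -29*1/5*45 = -29/5*45 = -261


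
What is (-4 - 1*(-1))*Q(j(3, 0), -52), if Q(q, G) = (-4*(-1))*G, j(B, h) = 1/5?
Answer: 624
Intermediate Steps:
j(B, h) = ⅕
Q(q, G) = 4*G
(-4 - 1*(-1))*Q(j(3, 0), -52) = (-4 - 1*(-1))*(4*(-52)) = (-4 + 1)*(-208) = -3*(-208) = 624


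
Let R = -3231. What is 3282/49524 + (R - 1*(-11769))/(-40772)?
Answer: -6021296/42066511 ≈ -0.14314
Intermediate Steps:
3282/49524 + (R - 1*(-11769))/(-40772) = 3282/49524 + (-3231 - 1*(-11769))/(-40772) = 3282*(1/49524) + (-3231 + 11769)*(-1/40772) = 547/8254 + 8538*(-1/40772) = 547/8254 - 4269/20386 = -6021296/42066511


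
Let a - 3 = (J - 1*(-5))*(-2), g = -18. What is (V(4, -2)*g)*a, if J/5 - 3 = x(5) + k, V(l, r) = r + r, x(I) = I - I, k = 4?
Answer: -5544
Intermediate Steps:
x(I) = 0
V(l, r) = 2*r
J = 35 (J = 15 + 5*(0 + 4) = 15 + 5*4 = 15 + 20 = 35)
a = -77 (a = 3 + (35 - 1*(-5))*(-2) = 3 + (35 + 5)*(-2) = 3 + 40*(-2) = 3 - 80 = -77)
(V(4, -2)*g)*a = ((2*(-2))*(-18))*(-77) = -4*(-18)*(-77) = 72*(-77) = -5544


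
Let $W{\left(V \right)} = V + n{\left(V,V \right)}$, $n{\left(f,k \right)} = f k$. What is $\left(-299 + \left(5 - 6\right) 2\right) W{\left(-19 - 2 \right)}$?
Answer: $-126420$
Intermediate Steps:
$W{\left(V \right)} = V + V^{2}$ ($W{\left(V \right)} = V + V V = V + V^{2}$)
$\left(-299 + \left(5 - 6\right) 2\right) W{\left(-19 - 2 \right)} = \left(-299 + \left(5 - 6\right) 2\right) \left(-19 - 2\right) \left(1 - 21\right) = \left(-299 - 2\right) \left(-19 - 2\right) \left(1 - 21\right) = \left(-299 - 2\right) \left(- 21 \left(1 - 21\right)\right) = - 301 \left(\left(-21\right) \left(-20\right)\right) = \left(-301\right) 420 = -126420$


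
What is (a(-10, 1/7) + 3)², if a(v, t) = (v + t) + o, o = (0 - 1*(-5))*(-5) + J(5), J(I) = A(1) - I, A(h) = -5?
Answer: 85849/49 ≈ 1752.0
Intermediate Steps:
J(I) = -5 - I
o = -35 (o = (0 - 1*(-5))*(-5) + (-5 - 1*5) = (0 + 5)*(-5) + (-5 - 5) = 5*(-5) - 10 = -25 - 10 = -35)
a(v, t) = -35 + t + v (a(v, t) = (v + t) - 35 = (t + v) - 35 = -35 + t + v)
(a(-10, 1/7) + 3)² = ((-35 + 1/7 - 10) + 3)² = ((-35 + ⅐ - 10) + 3)² = (-314/7 + 3)² = (-293/7)² = 85849/49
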